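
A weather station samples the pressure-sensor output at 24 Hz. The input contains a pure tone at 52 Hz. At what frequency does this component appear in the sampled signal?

4 Hz

52 Hz mod fs = 4 Hz.
4 Hz ≤ fs/2 = 12 Hz, appears at 4 Hz.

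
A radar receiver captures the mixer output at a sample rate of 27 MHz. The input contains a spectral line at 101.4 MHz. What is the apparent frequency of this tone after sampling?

101.4 MHz mod fs = 20.4 MHz.
20.4 MHz > fs/2 = 13.5 MHz, folds to fs − 20.4 MHz = 6.6 MHz.

6.6 MHz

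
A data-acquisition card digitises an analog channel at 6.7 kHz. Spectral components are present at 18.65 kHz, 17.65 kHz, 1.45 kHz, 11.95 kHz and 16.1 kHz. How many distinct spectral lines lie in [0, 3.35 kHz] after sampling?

3

fs/2 = 3.35 kHz.
18.65 kHz mod fs = 5.25 kHz.
5.25 kHz > fs/2 = 3.35 kHz, folds to fs − 5.25 kHz = 1.45 kHz.
17.65 kHz mod fs = 4.25 kHz.
4.25 kHz > fs/2 = 3.35 kHz, folds to fs − 4.25 kHz = 2.45 kHz.
1.45 kHz ≤ fs/2 = 3.35 kHz, passes unchanged.
11.95 kHz mod fs = 5.25 kHz.
5.25 kHz > fs/2 = 3.35 kHz, folds to fs − 5.25 kHz = 1.45 kHz.
16.1 kHz mod fs = 2.7 kHz.
2.7 kHz ≤ fs/2 = 3.35 kHz, appears at 2.7 kHz.
Distinct values: {1.45 kHz, 2.45 kHz, 2.7 kHz} → 3.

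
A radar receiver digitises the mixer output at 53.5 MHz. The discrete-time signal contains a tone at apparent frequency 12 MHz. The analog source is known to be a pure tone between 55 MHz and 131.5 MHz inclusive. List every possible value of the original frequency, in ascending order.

Frequencies that alias to 12 MHz are k·fs ± 12 MHz for integer k ≥ 0.
k=0: 12 MHz.
k=1: 41.5 MHz, 65.5 MHz.
k=2: 95 MHz, 119 MHz.
k=3: 148.5 MHz, 172.5 MHz.
Within [55 MHz, 131.5 MHz]: 65.5 MHz, 95 MHz, 119 MHz.

65.5 MHz, 95 MHz, 119 MHz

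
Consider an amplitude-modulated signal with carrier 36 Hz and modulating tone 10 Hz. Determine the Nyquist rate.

92 Hz

AM sidebands sit at fc ± fm = 26 Hz and 46 Hz.
Highest-frequency component: 46 Hz.
Nyquist rate = 2 × 46 Hz = 92 Hz.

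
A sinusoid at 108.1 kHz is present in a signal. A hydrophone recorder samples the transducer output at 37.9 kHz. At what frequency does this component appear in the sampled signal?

5.6 kHz

108.1 kHz mod fs = 32.3 kHz.
32.3 kHz > fs/2 = 18.95 kHz, folds to fs − 32.3 kHz = 5.6 kHz.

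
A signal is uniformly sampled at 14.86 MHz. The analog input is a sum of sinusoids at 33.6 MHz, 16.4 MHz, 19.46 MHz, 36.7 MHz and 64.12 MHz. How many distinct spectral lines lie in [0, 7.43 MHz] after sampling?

5

fs/2 = 7.43 MHz.
33.6 MHz mod fs = 3.88 MHz.
3.88 MHz ≤ fs/2 = 7.43 MHz, appears at 3.88 MHz.
16.4 MHz mod fs = 1.54 MHz.
1.54 MHz ≤ fs/2 = 7.43 MHz, appears at 1.54 MHz.
19.46 MHz mod fs = 4.6 MHz.
4.6 MHz ≤ fs/2 = 7.43 MHz, appears at 4.6 MHz.
36.7 MHz mod fs = 6.98 MHz.
6.98 MHz ≤ fs/2 = 7.43 MHz, appears at 6.98 MHz.
64.12 MHz mod fs = 4.68 MHz.
4.68 MHz ≤ fs/2 = 7.43 MHz, appears at 4.68 MHz.
Distinct values: {1.54 MHz, 3.88 MHz, 4.6 MHz, 4.68 MHz, 6.98 MHz} → 5.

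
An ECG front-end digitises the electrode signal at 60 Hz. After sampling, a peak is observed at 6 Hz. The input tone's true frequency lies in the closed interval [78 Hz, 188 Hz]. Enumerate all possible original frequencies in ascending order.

114 Hz, 126 Hz, 174 Hz, 186 Hz

Frequencies that alias to 6 Hz are k·fs ± 6 Hz for integer k ≥ 0.
k=0: 6 Hz.
k=1: 54 Hz, 66 Hz.
k=2: 114 Hz, 126 Hz.
k=3: 174 Hz, 186 Hz.
k=4: 234 Hz, 246 Hz.
Within [78 Hz, 188 Hz]: 114 Hz, 126 Hz, 174 Hz, 186 Hz.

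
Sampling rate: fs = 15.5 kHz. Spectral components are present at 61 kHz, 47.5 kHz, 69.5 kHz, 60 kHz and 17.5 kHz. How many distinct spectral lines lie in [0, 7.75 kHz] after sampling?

fs/2 = 7.75 kHz.
61 kHz mod fs = 14.5 kHz.
14.5 kHz > fs/2 = 7.75 kHz, folds to fs − 14.5 kHz = 1 kHz.
47.5 kHz mod fs = 1 kHz.
1 kHz ≤ fs/2 = 7.75 kHz, appears at 1 kHz.
69.5 kHz mod fs = 7.5 kHz.
7.5 kHz ≤ fs/2 = 7.75 kHz, appears at 7.5 kHz.
60 kHz mod fs = 13.5 kHz.
13.5 kHz > fs/2 = 7.75 kHz, folds to fs − 13.5 kHz = 2 kHz.
17.5 kHz mod fs = 2 kHz.
2 kHz ≤ fs/2 = 7.75 kHz, appears at 2 kHz.
Distinct values: {1 kHz, 2 kHz, 7.5 kHz} → 3.

3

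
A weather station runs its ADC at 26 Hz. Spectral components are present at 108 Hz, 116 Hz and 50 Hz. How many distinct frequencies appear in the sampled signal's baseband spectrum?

fs/2 = 13 Hz.
108 Hz mod fs = 4 Hz.
4 Hz ≤ fs/2 = 13 Hz, appears at 4 Hz.
116 Hz mod fs = 12 Hz.
12 Hz ≤ fs/2 = 13 Hz, appears at 12 Hz.
50 Hz mod fs = 24 Hz.
24 Hz > fs/2 = 13 Hz, folds to fs − 24 Hz = 2 Hz.
Distinct values: {2 Hz, 4 Hz, 12 Hz} → 3.

3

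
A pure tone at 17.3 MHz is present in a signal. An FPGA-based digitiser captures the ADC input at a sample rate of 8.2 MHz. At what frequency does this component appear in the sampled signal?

17.3 MHz mod fs = 0.9 MHz.
0.9 MHz ≤ fs/2 = 4.1 MHz, appears at 0.9 MHz.

0.9 MHz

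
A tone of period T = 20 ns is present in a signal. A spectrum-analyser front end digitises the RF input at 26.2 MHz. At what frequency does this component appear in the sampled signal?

2.4 MHz

T = 20 ns → f = 1/T = 50 MHz.
50 MHz mod fs = 23.8 MHz.
23.8 MHz > fs/2 = 13.1 MHz, folds to fs − 23.8 MHz = 2.4 MHz.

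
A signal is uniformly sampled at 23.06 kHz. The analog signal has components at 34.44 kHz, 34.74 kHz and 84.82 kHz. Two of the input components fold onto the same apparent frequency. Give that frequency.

fs/2 = 11.53 kHz.
34.44 kHz mod fs = 11.38 kHz.
11.38 kHz ≤ fs/2 = 11.53 kHz, appears at 11.38 kHz.
34.74 kHz mod fs = 11.68 kHz.
11.68 kHz > fs/2 = 11.53 kHz, folds to fs − 11.68 kHz = 11.38 kHz.
84.82 kHz mod fs = 15.64 kHz.
15.64 kHz > fs/2 = 11.53 kHz, folds to fs − 15.64 kHz = 7.42 kHz.
34.44 kHz and 34.74 kHz both map to 11.38 kHz.

11.38 kHz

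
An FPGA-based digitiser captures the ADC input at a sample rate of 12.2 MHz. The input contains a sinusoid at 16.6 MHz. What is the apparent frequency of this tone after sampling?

16.6 MHz mod fs = 4.4 MHz.
4.4 MHz ≤ fs/2 = 6.1 MHz, appears at 4.4 MHz.

4.4 MHz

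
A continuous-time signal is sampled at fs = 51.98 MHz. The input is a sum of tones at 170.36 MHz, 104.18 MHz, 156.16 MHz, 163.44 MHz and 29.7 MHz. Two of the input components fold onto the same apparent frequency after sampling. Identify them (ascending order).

fs/2 = 25.99 MHz.
170.36 MHz mod fs = 14.42 MHz.
14.42 MHz ≤ fs/2 = 25.99 MHz, appears at 14.42 MHz.
104.18 MHz mod fs = 0.22 MHz.
0.22 MHz ≤ fs/2 = 25.99 MHz, appears at 0.22 MHz.
156.16 MHz mod fs = 0.22 MHz.
0.22 MHz ≤ fs/2 = 25.99 MHz, appears at 0.22 MHz.
163.44 MHz mod fs = 7.5 MHz.
7.5 MHz ≤ fs/2 = 25.99 MHz, appears at 7.5 MHz.
29.7 MHz > fs/2 = 25.99 MHz, folds to fs − 29.7 MHz = 22.28 MHz.
104.18 MHz and 156.16 MHz both map to 0.22 MHz.

104.18 MHz, 156.16 MHz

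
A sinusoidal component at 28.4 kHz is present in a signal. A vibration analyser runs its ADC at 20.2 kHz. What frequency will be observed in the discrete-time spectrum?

28.4 kHz mod fs = 8.2 kHz.
8.2 kHz ≤ fs/2 = 10.1 kHz, appears at 8.2 kHz.

8.2 kHz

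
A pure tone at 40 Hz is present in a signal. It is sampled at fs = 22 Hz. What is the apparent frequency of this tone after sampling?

4 Hz

40 Hz mod fs = 18 Hz.
18 Hz > fs/2 = 11 Hz, folds to fs − 18 Hz = 4 Hz.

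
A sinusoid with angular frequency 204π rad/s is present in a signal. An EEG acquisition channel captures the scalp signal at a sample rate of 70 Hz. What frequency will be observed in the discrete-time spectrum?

32 Hz

ω = 204π rad/s → f = ω/(2π) = 102 Hz.
102 Hz mod fs = 32 Hz.
32 Hz ≤ fs/2 = 35 Hz, appears at 32 Hz.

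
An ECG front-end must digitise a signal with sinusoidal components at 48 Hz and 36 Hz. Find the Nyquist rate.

96 Hz

Highest-frequency component: 48 Hz.
Nyquist rate = 2 × 48 Hz = 96 Hz.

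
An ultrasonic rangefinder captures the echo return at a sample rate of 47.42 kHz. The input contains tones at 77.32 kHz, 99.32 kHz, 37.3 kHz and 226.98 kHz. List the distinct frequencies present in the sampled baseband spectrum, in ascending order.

fs/2 = 23.71 kHz.
77.32 kHz mod fs = 29.9 kHz.
29.9 kHz > fs/2 = 23.71 kHz, folds to fs − 29.9 kHz = 17.52 kHz.
99.32 kHz mod fs = 4.48 kHz.
4.48 kHz ≤ fs/2 = 23.71 kHz, appears at 4.48 kHz.
37.3 kHz > fs/2 = 23.71 kHz, folds to fs − 37.3 kHz = 10.12 kHz.
226.98 kHz mod fs = 37.3 kHz.
37.3 kHz > fs/2 = 23.71 kHz, folds to fs − 37.3 kHz = 10.12 kHz.
Distinct values: {4.48 kHz, 10.12 kHz, 17.52 kHz}.

4.48 kHz, 10.12 kHz, 17.52 kHz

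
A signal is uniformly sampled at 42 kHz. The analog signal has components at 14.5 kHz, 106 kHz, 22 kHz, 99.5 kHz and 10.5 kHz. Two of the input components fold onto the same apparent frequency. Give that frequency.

fs/2 = 21 kHz.
14.5 kHz ≤ fs/2 = 21 kHz, passes unchanged.
106 kHz mod fs = 22 kHz.
22 kHz > fs/2 = 21 kHz, folds to fs − 22 kHz = 20 kHz.
22 kHz > fs/2 = 21 kHz, folds to fs − 22 kHz = 20 kHz.
99.5 kHz mod fs = 15.5 kHz.
15.5 kHz ≤ fs/2 = 21 kHz, appears at 15.5 kHz.
10.5 kHz ≤ fs/2 = 21 kHz, passes unchanged.
22 kHz and 106 kHz both map to 20 kHz.

20 kHz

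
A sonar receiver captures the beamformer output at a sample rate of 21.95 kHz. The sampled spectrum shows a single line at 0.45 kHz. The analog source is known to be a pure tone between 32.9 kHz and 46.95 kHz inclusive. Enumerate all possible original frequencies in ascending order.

Frequencies that alias to 0.45 kHz are k·fs ± 0.45 kHz for integer k ≥ 0.
k=0: 0.45 kHz.
k=1: 21.5 kHz, 22.4 kHz.
k=2: 43.45 kHz, 44.35 kHz.
k=3: 65.4 kHz, 66.3 kHz.
Within [32.9 kHz, 46.95 kHz]: 43.45 kHz, 44.35 kHz.

43.45 kHz, 44.35 kHz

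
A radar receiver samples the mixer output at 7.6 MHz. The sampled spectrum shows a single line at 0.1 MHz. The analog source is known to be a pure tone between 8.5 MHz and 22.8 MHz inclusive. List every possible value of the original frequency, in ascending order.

15.1 MHz, 15.3 MHz, 22.7 MHz

Frequencies that alias to 0.1 MHz are k·fs ± 0.1 MHz for integer k ≥ 0.
k=0: 0.1 MHz.
k=1: 7.5 MHz, 7.7 MHz.
k=2: 15.1 MHz, 15.3 MHz.
k=3: 22.7 MHz, 22.9 MHz.
k=4: 30.3 MHz, 30.5 MHz.
Within [8.5 MHz, 22.8 MHz]: 15.1 MHz, 15.3 MHz, 22.7 MHz.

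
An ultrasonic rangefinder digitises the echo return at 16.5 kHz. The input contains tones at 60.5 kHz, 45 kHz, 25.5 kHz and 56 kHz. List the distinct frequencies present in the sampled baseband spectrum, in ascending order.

4.5 kHz, 5.5 kHz, 6.5 kHz, 7.5 kHz

fs/2 = 8.25 kHz.
60.5 kHz mod fs = 11 kHz.
11 kHz > fs/2 = 8.25 kHz, folds to fs − 11 kHz = 5.5 kHz.
45 kHz mod fs = 12 kHz.
12 kHz > fs/2 = 8.25 kHz, folds to fs − 12 kHz = 4.5 kHz.
25.5 kHz mod fs = 9 kHz.
9 kHz > fs/2 = 8.25 kHz, folds to fs − 9 kHz = 7.5 kHz.
56 kHz mod fs = 6.5 kHz.
6.5 kHz ≤ fs/2 = 8.25 kHz, appears at 6.5 kHz.
Distinct values: {4.5 kHz, 5.5 kHz, 6.5 kHz, 7.5 kHz}.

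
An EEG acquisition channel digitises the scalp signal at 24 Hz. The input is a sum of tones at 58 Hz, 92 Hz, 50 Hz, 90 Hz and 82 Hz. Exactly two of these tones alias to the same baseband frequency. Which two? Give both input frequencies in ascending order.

fs/2 = 12 Hz.
58 Hz mod fs = 10 Hz.
10 Hz ≤ fs/2 = 12 Hz, appears at 10 Hz.
92 Hz mod fs = 20 Hz.
20 Hz > fs/2 = 12 Hz, folds to fs − 20 Hz = 4 Hz.
50 Hz mod fs = 2 Hz.
2 Hz ≤ fs/2 = 12 Hz, appears at 2 Hz.
90 Hz mod fs = 18 Hz.
18 Hz > fs/2 = 12 Hz, folds to fs − 18 Hz = 6 Hz.
82 Hz mod fs = 10 Hz.
10 Hz ≤ fs/2 = 12 Hz, appears at 10 Hz.
58 Hz and 82 Hz both map to 10 Hz.

58 Hz, 82 Hz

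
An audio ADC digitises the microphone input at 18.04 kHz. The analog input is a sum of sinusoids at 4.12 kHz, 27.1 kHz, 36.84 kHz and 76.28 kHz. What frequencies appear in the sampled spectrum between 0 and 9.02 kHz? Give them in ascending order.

0.76 kHz, 4.12 kHz, 8.98 kHz

fs/2 = 9.02 kHz.
4.12 kHz ≤ fs/2 = 9.02 kHz, passes unchanged.
27.1 kHz mod fs = 9.06 kHz.
9.06 kHz > fs/2 = 9.02 kHz, folds to fs − 9.06 kHz = 8.98 kHz.
36.84 kHz mod fs = 0.76 kHz.
0.76 kHz ≤ fs/2 = 9.02 kHz, appears at 0.76 kHz.
76.28 kHz mod fs = 4.12 kHz.
4.12 kHz ≤ fs/2 = 9.02 kHz, appears at 4.12 kHz.
Distinct values: {0.76 kHz, 4.12 kHz, 8.98 kHz}.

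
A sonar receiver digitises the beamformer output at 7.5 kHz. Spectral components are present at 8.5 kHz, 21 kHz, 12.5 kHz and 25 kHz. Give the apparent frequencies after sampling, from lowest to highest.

1 kHz, 1.5 kHz, 2.5 kHz

fs/2 = 3.75 kHz.
8.5 kHz mod fs = 1 kHz.
1 kHz ≤ fs/2 = 3.75 kHz, appears at 1 kHz.
21 kHz mod fs = 6 kHz.
6 kHz > fs/2 = 3.75 kHz, folds to fs − 6 kHz = 1.5 kHz.
12.5 kHz mod fs = 5 kHz.
5 kHz > fs/2 = 3.75 kHz, folds to fs − 5 kHz = 2.5 kHz.
25 kHz mod fs = 2.5 kHz.
2.5 kHz ≤ fs/2 = 3.75 kHz, appears at 2.5 kHz.
Distinct values: {1 kHz, 1.5 kHz, 2.5 kHz}.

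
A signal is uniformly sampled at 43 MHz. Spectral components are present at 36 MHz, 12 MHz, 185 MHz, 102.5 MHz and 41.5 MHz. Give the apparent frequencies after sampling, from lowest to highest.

fs/2 = 21.5 MHz.
36 MHz > fs/2 = 21.5 MHz, folds to fs − 36 MHz = 7 MHz.
12 MHz ≤ fs/2 = 21.5 MHz, passes unchanged.
185 MHz mod fs = 13 MHz.
13 MHz ≤ fs/2 = 21.5 MHz, appears at 13 MHz.
102.5 MHz mod fs = 16.5 MHz.
16.5 MHz ≤ fs/2 = 21.5 MHz, appears at 16.5 MHz.
41.5 MHz > fs/2 = 21.5 MHz, folds to fs − 41.5 MHz = 1.5 MHz.
Distinct values: {1.5 MHz, 7 MHz, 12 MHz, 13 MHz, 16.5 MHz}.

1.5 MHz, 7 MHz, 12 MHz, 13 MHz, 16.5 MHz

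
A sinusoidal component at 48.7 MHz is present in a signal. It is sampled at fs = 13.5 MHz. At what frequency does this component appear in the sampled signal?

5.3 MHz

48.7 MHz mod fs = 8.2 MHz.
8.2 MHz > fs/2 = 6.75 MHz, folds to fs − 8.2 MHz = 5.3 MHz.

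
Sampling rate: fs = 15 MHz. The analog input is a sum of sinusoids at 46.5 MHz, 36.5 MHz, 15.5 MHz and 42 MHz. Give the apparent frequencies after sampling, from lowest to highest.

0.5 MHz, 1.5 MHz, 3 MHz, 6.5 MHz

fs/2 = 7.5 MHz.
46.5 MHz mod fs = 1.5 MHz.
1.5 MHz ≤ fs/2 = 7.5 MHz, appears at 1.5 MHz.
36.5 MHz mod fs = 6.5 MHz.
6.5 MHz ≤ fs/2 = 7.5 MHz, appears at 6.5 MHz.
15.5 MHz mod fs = 0.5 MHz.
0.5 MHz ≤ fs/2 = 7.5 MHz, appears at 0.5 MHz.
42 MHz mod fs = 12 MHz.
12 MHz > fs/2 = 7.5 MHz, folds to fs − 12 MHz = 3 MHz.
Distinct values: {0.5 MHz, 1.5 MHz, 3 MHz, 6.5 MHz}.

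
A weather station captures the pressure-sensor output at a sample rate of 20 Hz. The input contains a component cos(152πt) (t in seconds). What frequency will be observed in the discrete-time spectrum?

4 Hz

ω = 152π rad/s → f = ω/(2π) = 76 Hz.
76 Hz mod fs = 16 Hz.
16 Hz > fs/2 = 10 Hz, folds to fs − 16 Hz = 4 Hz.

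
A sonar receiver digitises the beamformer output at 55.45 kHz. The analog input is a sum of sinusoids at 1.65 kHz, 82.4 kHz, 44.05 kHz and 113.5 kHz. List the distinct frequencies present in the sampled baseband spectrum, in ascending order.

fs/2 = 27.725 kHz.
1.65 kHz ≤ fs/2 = 27.725 kHz, passes unchanged.
82.4 kHz mod fs = 26.95 kHz.
26.95 kHz ≤ fs/2 = 27.725 kHz, appears at 26.95 kHz.
44.05 kHz > fs/2 = 27.725 kHz, folds to fs − 44.05 kHz = 11.4 kHz.
113.5 kHz mod fs = 2.6 kHz.
2.6 kHz ≤ fs/2 = 27.725 kHz, appears at 2.6 kHz.
Distinct values: {1.65 kHz, 2.6 kHz, 11.4 kHz, 26.95 kHz}.

1.65 kHz, 2.6 kHz, 11.4 kHz, 26.95 kHz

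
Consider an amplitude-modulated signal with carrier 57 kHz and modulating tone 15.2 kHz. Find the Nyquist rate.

144.4 kHz

AM sidebands sit at fc ± fm = 41.8 kHz and 72.2 kHz.
Highest-frequency component: 72.2 kHz.
Nyquist rate = 2 × 72.2 kHz = 144.4 kHz.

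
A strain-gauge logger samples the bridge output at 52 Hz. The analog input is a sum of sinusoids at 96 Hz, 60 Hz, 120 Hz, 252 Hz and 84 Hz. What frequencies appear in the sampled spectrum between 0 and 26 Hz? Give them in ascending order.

fs/2 = 26 Hz.
96 Hz mod fs = 44 Hz.
44 Hz > fs/2 = 26 Hz, folds to fs − 44 Hz = 8 Hz.
60 Hz mod fs = 8 Hz.
8 Hz ≤ fs/2 = 26 Hz, appears at 8 Hz.
120 Hz mod fs = 16 Hz.
16 Hz ≤ fs/2 = 26 Hz, appears at 16 Hz.
252 Hz mod fs = 44 Hz.
44 Hz > fs/2 = 26 Hz, folds to fs − 44 Hz = 8 Hz.
84 Hz mod fs = 32 Hz.
32 Hz > fs/2 = 26 Hz, folds to fs − 32 Hz = 20 Hz.
Distinct values: {8 Hz, 16 Hz, 20 Hz}.

8 Hz, 16 Hz, 20 Hz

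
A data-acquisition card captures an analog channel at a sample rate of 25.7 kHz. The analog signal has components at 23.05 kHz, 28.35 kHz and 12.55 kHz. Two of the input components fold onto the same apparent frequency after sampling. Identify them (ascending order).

fs/2 = 12.85 kHz.
23.05 kHz > fs/2 = 12.85 kHz, folds to fs − 23.05 kHz = 2.65 kHz.
28.35 kHz mod fs = 2.65 kHz.
2.65 kHz ≤ fs/2 = 12.85 kHz, appears at 2.65 kHz.
12.55 kHz ≤ fs/2 = 12.85 kHz, passes unchanged.
23.05 kHz and 28.35 kHz both map to 2.65 kHz.

23.05 kHz, 28.35 kHz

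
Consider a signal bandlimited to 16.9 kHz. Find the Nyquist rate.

33.8 kHz

Nyquist rate = 2 × 16.9 kHz = 33.8 kHz.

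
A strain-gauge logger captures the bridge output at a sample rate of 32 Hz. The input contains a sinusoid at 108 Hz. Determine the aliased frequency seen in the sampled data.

12 Hz

108 Hz mod fs = 12 Hz.
12 Hz ≤ fs/2 = 16 Hz, appears at 12 Hz.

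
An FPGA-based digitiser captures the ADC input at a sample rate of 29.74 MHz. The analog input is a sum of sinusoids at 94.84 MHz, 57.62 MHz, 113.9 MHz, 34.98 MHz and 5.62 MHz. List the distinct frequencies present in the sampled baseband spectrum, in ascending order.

1.86 MHz, 5.06 MHz, 5.24 MHz, 5.62 MHz

fs/2 = 14.87 MHz.
94.84 MHz mod fs = 5.62 MHz.
5.62 MHz ≤ fs/2 = 14.87 MHz, appears at 5.62 MHz.
57.62 MHz mod fs = 27.88 MHz.
27.88 MHz > fs/2 = 14.87 MHz, folds to fs − 27.88 MHz = 1.86 MHz.
113.9 MHz mod fs = 24.68 MHz.
24.68 MHz > fs/2 = 14.87 MHz, folds to fs − 24.68 MHz = 5.06 MHz.
34.98 MHz mod fs = 5.24 MHz.
5.24 MHz ≤ fs/2 = 14.87 MHz, appears at 5.24 MHz.
5.62 MHz ≤ fs/2 = 14.87 MHz, passes unchanged.
Distinct values: {1.86 MHz, 5.06 MHz, 5.24 MHz, 5.62 MHz}.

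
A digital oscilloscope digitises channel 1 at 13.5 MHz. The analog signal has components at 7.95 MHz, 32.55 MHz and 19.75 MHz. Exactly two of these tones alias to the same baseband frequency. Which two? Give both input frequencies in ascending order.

7.95 MHz, 32.55 MHz

fs/2 = 6.75 MHz.
7.95 MHz > fs/2 = 6.75 MHz, folds to fs − 7.95 MHz = 5.55 MHz.
32.55 MHz mod fs = 5.55 MHz.
5.55 MHz ≤ fs/2 = 6.75 MHz, appears at 5.55 MHz.
19.75 MHz mod fs = 6.25 MHz.
6.25 MHz ≤ fs/2 = 6.75 MHz, appears at 6.25 MHz.
7.95 MHz and 32.55 MHz both map to 5.55 MHz.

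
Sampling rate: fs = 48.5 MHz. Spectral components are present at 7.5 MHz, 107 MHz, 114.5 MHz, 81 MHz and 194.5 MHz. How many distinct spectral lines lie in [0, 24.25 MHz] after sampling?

5

fs/2 = 24.25 MHz.
7.5 MHz ≤ fs/2 = 24.25 MHz, passes unchanged.
107 MHz mod fs = 10 MHz.
10 MHz ≤ fs/2 = 24.25 MHz, appears at 10 MHz.
114.5 MHz mod fs = 17.5 MHz.
17.5 MHz ≤ fs/2 = 24.25 MHz, appears at 17.5 MHz.
81 MHz mod fs = 32.5 MHz.
32.5 MHz > fs/2 = 24.25 MHz, folds to fs − 32.5 MHz = 16 MHz.
194.5 MHz mod fs = 0.5 MHz.
0.5 MHz ≤ fs/2 = 24.25 MHz, appears at 0.5 MHz.
Distinct values: {0.5 MHz, 7.5 MHz, 10 MHz, 16 MHz, 17.5 MHz} → 5.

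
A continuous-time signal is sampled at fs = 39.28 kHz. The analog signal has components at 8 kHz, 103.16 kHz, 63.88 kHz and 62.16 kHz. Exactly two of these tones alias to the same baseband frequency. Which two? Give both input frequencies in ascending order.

fs/2 = 19.64 kHz.
8 kHz ≤ fs/2 = 19.64 kHz, passes unchanged.
103.16 kHz mod fs = 24.6 kHz.
24.6 kHz > fs/2 = 19.64 kHz, folds to fs − 24.6 kHz = 14.68 kHz.
63.88 kHz mod fs = 24.6 kHz.
24.6 kHz > fs/2 = 19.64 kHz, folds to fs − 24.6 kHz = 14.68 kHz.
62.16 kHz mod fs = 22.88 kHz.
22.88 kHz > fs/2 = 19.64 kHz, folds to fs − 22.88 kHz = 16.4 kHz.
63.88 kHz and 103.16 kHz both map to 14.68 kHz.

63.88 kHz, 103.16 kHz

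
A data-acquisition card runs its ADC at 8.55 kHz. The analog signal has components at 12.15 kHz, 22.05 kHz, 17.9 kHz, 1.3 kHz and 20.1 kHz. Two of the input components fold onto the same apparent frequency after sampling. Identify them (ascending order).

fs/2 = 4.275 kHz.
12.15 kHz mod fs = 3.6 kHz.
3.6 kHz ≤ fs/2 = 4.275 kHz, appears at 3.6 kHz.
22.05 kHz mod fs = 4.95 kHz.
4.95 kHz > fs/2 = 4.275 kHz, folds to fs − 4.95 kHz = 3.6 kHz.
17.9 kHz mod fs = 0.8 kHz.
0.8 kHz ≤ fs/2 = 4.275 kHz, appears at 0.8 kHz.
1.3 kHz ≤ fs/2 = 4.275 kHz, passes unchanged.
20.1 kHz mod fs = 3 kHz.
3 kHz ≤ fs/2 = 4.275 kHz, appears at 3 kHz.
12.15 kHz and 22.05 kHz both map to 3.6 kHz.

12.15 kHz, 22.05 kHz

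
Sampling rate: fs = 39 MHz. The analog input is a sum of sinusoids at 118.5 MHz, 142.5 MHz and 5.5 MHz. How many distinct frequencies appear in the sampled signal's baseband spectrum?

3

fs/2 = 19.5 MHz.
118.5 MHz mod fs = 1.5 MHz.
1.5 MHz ≤ fs/2 = 19.5 MHz, appears at 1.5 MHz.
142.5 MHz mod fs = 25.5 MHz.
25.5 MHz > fs/2 = 19.5 MHz, folds to fs − 25.5 MHz = 13.5 MHz.
5.5 MHz ≤ fs/2 = 19.5 MHz, passes unchanged.
Distinct values: {1.5 MHz, 5.5 MHz, 13.5 MHz} → 3.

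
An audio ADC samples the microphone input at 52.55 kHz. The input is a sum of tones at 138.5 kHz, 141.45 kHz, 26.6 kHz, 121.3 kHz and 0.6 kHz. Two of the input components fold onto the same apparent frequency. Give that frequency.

fs/2 = 26.275 kHz.
138.5 kHz mod fs = 33.4 kHz.
33.4 kHz > fs/2 = 26.275 kHz, folds to fs − 33.4 kHz = 19.15 kHz.
141.45 kHz mod fs = 36.35 kHz.
36.35 kHz > fs/2 = 26.275 kHz, folds to fs − 36.35 kHz = 16.2 kHz.
26.6 kHz > fs/2 = 26.275 kHz, folds to fs − 26.6 kHz = 25.95 kHz.
121.3 kHz mod fs = 16.2 kHz.
16.2 kHz ≤ fs/2 = 26.275 kHz, appears at 16.2 kHz.
0.6 kHz ≤ fs/2 = 26.275 kHz, passes unchanged.
121.3 kHz and 141.45 kHz both map to 16.2 kHz.

16.2 kHz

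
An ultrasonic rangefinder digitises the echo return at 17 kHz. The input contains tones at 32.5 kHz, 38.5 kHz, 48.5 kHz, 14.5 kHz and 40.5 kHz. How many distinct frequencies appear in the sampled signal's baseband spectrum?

fs/2 = 8.5 kHz.
32.5 kHz mod fs = 15.5 kHz.
15.5 kHz > fs/2 = 8.5 kHz, folds to fs − 15.5 kHz = 1.5 kHz.
38.5 kHz mod fs = 4.5 kHz.
4.5 kHz ≤ fs/2 = 8.5 kHz, appears at 4.5 kHz.
48.5 kHz mod fs = 14.5 kHz.
14.5 kHz > fs/2 = 8.5 kHz, folds to fs − 14.5 kHz = 2.5 kHz.
14.5 kHz > fs/2 = 8.5 kHz, folds to fs − 14.5 kHz = 2.5 kHz.
40.5 kHz mod fs = 6.5 kHz.
6.5 kHz ≤ fs/2 = 8.5 kHz, appears at 6.5 kHz.
Distinct values: {1.5 kHz, 2.5 kHz, 4.5 kHz, 6.5 kHz} → 4.

4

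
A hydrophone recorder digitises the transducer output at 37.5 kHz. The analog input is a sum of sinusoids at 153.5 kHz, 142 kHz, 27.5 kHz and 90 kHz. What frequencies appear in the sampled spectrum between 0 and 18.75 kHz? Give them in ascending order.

fs/2 = 18.75 kHz.
153.5 kHz mod fs = 3.5 kHz.
3.5 kHz ≤ fs/2 = 18.75 kHz, appears at 3.5 kHz.
142 kHz mod fs = 29.5 kHz.
29.5 kHz > fs/2 = 18.75 kHz, folds to fs − 29.5 kHz = 8 kHz.
27.5 kHz > fs/2 = 18.75 kHz, folds to fs − 27.5 kHz = 10 kHz.
90 kHz mod fs = 15 kHz.
15 kHz ≤ fs/2 = 18.75 kHz, appears at 15 kHz.
Distinct values: {3.5 kHz, 8 kHz, 10 kHz, 15 kHz}.

3.5 kHz, 8 kHz, 10 kHz, 15 kHz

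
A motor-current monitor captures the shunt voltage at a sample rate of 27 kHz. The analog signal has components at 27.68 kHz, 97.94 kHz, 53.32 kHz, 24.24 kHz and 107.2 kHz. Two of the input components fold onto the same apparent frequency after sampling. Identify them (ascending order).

27.68 kHz, 53.32 kHz

fs/2 = 13.5 kHz.
27.68 kHz mod fs = 0.68 kHz.
0.68 kHz ≤ fs/2 = 13.5 kHz, appears at 0.68 kHz.
97.94 kHz mod fs = 16.94 kHz.
16.94 kHz > fs/2 = 13.5 kHz, folds to fs − 16.94 kHz = 10.06 kHz.
53.32 kHz mod fs = 26.32 kHz.
26.32 kHz > fs/2 = 13.5 kHz, folds to fs − 26.32 kHz = 0.68 kHz.
24.24 kHz > fs/2 = 13.5 kHz, folds to fs − 24.24 kHz = 2.76 kHz.
107.2 kHz mod fs = 26.2 kHz.
26.2 kHz > fs/2 = 13.5 kHz, folds to fs − 26.2 kHz = 0.8 kHz.
27.68 kHz and 53.32 kHz both map to 0.68 kHz.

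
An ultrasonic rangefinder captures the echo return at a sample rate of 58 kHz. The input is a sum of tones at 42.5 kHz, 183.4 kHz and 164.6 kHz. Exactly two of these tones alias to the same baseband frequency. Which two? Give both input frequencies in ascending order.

fs/2 = 29 kHz.
42.5 kHz > fs/2 = 29 kHz, folds to fs − 42.5 kHz = 15.5 kHz.
183.4 kHz mod fs = 9.4 kHz.
9.4 kHz ≤ fs/2 = 29 kHz, appears at 9.4 kHz.
164.6 kHz mod fs = 48.6 kHz.
48.6 kHz > fs/2 = 29 kHz, folds to fs − 48.6 kHz = 9.4 kHz.
164.6 kHz and 183.4 kHz both map to 9.4 kHz.

164.6 kHz, 183.4 kHz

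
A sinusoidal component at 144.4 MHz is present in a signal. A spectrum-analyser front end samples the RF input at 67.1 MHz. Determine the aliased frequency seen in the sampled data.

10.2 MHz

144.4 MHz mod fs = 10.2 MHz.
10.2 MHz ≤ fs/2 = 33.55 MHz, appears at 10.2 MHz.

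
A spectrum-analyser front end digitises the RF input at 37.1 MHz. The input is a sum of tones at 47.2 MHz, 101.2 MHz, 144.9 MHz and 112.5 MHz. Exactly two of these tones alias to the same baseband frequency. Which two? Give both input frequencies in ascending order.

47.2 MHz, 101.2 MHz

fs/2 = 18.55 MHz.
47.2 MHz mod fs = 10.1 MHz.
10.1 MHz ≤ fs/2 = 18.55 MHz, appears at 10.1 MHz.
101.2 MHz mod fs = 27 MHz.
27 MHz > fs/2 = 18.55 MHz, folds to fs − 27 MHz = 10.1 MHz.
144.9 MHz mod fs = 33.6 MHz.
33.6 MHz > fs/2 = 18.55 MHz, folds to fs − 33.6 MHz = 3.5 MHz.
112.5 MHz mod fs = 1.2 MHz.
1.2 MHz ≤ fs/2 = 18.55 MHz, appears at 1.2 MHz.
47.2 MHz and 101.2 MHz both map to 10.1 MHz.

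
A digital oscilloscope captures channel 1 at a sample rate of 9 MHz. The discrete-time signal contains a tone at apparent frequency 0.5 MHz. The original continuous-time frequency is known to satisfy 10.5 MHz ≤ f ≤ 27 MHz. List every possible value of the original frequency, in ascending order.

17.5 MHz, 18.5 MHz, 26.5 MHz

Frequencies that alias to 0.5 MHz are k·fs ± 0.5 MHz for integer k ≥ 0.
k=0: 0.5 MHz.
k=1: 8.5 MHz, 9.5 MHz.
k=2: 17.5 MHz, 18.5 MHz.
k=3: 26.5 MHz, 27.5 MHz.
k=4: 35.5 MHz, 36.5 MHz.
Within [10.5 MHz, 27 MHz]: 17.5 MHz, 18.5 MHz, 26.5 MHz.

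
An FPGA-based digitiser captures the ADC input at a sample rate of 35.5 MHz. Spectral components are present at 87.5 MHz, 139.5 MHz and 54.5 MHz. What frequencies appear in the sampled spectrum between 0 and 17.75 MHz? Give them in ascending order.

2.5 MHz, 16.5 MHz

fs/2 = 17.75 MHz.
87.5 MHz mod fs = 16.5 MHz.
16.5 MHz ≤ fs/2 = 17.75 MHz, appears at 16.5 MHz.
139.5 MHz mod fs = 33 MHz.
33 MHz > fs/2 = 17.75 MHz, folds to fs − 33 MHz = 2.5 MHz.
54.5 MHz mod fs = 19 MHz.
19 MHz > fs/2 = 17.75 MHz, folds to fs − 19 MHz = 16.5 MHz.
Distinct values: {2.5 MHz, 16.5 MHz}.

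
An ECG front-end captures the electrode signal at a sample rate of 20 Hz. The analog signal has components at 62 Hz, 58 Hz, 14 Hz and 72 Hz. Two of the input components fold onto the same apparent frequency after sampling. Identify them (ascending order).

58 Hz, 62 Hz

fs/2 = 10 Hz.
62 Hz mod fs = 2 Hz.
2 Hz ≤ fs/2 = 10 Hz, appears at 2 Hz.
58 Hz mod fs = 18 Hz.
18 Hz > fs/2 = 10 Hz, folds to fs − 18 Hz = 2 Hz.
14 Hz > fs/2 = 10 Hz, folds to fs − 14 Hz = 6 Hz.
72 Hz mod fs = 12 Hz.
12 Hz > fs/2 = 10 Hz, folds to fs − 12 Hz = 8 Hz.
58 Hz and 62 Hz both map to 2 Hz.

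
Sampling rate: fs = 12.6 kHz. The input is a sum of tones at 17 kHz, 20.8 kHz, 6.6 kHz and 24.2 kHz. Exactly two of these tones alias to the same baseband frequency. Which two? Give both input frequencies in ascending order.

fs/2 = 6.3 kHz.
17 kHz mod fs = 4.4 kHz.
4.4 kHz ≤ fs/2 = 6.3 kHz, appears at 4.4 kHz.
20.8 kHz mod fs = 8.2 kHz.
8.2 kHz > fs/2 = 6.3 kHz, folds to fs − 8.2 kHz = 4.4 kHz.
6.6 kHz > fs/2 = 6.3 kHz, folds to fs − 6.6 kHz = 6 kHz.
24.2 kHz mod fs = 11.6 kHz.
11.6 kHz > fs/2 = 6.3 kHz, folds to fs − 11.6 kHz = 1 kHz.
17 kHz and 20.8 kHz both map to 4.4 kHz.

17 kHz, 20.8 kHz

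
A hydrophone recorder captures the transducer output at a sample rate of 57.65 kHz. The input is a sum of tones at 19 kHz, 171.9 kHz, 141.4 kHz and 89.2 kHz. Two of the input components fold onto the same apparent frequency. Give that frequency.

fs/2 = 28.825 kHz.
19 kHz ≤ fs/2 = 28.825 kHz, passes unchanged.
171.9 kHz mod fs = 56.6 kHz.
56.6 kHz > fs/2 = 28.825 kHz, folds to fs − 56.6 kHz = 1.05 kHz.
141.4 kHz mod fs = 26.1 kHz.
26.1 kHz ≤ fs/2 = 28.825 kHz, appears at 26.1 kHz.
89.2 kHz mod fs = 31.55 kHz.
31.55 kHz > fs/2 = 28.825 kHz, folds to fs − 31.55 kHz = 26.1 kHz.
89.2 kHz and 141.4 kHz both map to 26.1 kHz.

26.1 kHz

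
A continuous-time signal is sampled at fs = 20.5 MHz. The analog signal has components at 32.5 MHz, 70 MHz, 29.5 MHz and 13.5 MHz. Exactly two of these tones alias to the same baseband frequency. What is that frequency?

fs/2 = 10.25 MHz.
32.5 MHz mod fs = 12 MHz.
12 MHz > fs/2 = 10.25 MHz, folds to fs − 12 MHz = 8.5 MHz.
70 MHz mod fs = 8.5 MHz.
8.5 MHz ≤ fs/2 = 10.25 MHz, appears at 8.5 MHz.
29.5 MHz mod fs = 9 MHz.
9 MHz ≤ fs/2 = 10.25 MHz, appears at 9 MHz.
13.5 MHz > fs/2 = 10.25 MHz, folds to fs − 13.5 MHz = 7 MHz.
32.5 MHz and 70 MHz both map to 8.5 MHz.

8.5 MHz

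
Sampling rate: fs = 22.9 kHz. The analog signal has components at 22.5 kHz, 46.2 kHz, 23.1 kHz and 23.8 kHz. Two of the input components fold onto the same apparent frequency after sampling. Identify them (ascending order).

22.5 kHz, 46.2 kHz

fs/2 = 11.45 kHz.
22.5 kHz > fs/2 = 11.45 kHz, folds to fs − 22.5 kHz = 0.4 kHz.
46.2 kHz mod fs = 0.4 kHz.
0.4 kHz ≤ fs/2 = 11.45 kHz, appears at 0.4 kHz.
23.1 kHz mod fs = 0.2 kHz.
0.2 kHz ≤ fs/2 = 11.45 kHz, appears at 0.2 kHz.
23.8 kHz mod fs = 0.9 kHz.
0.9 kHz ≤ fs/2 = 11.45 kHz, appears at 0.9 kHz.
22.5 kHz and 46.2 kHz both map to 0.4 kHz.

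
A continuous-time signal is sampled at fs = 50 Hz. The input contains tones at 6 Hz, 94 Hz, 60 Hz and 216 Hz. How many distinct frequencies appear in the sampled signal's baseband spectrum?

3

fs/2 = 25 Hz.
6 Hz ≤ fs/2 = 25 Hz, passes unchanged.
94 Hz mod fs = 44 Hz.
44 Hz > fs/2 = 25 Hz, folds to fs − 44 Hz = 6 Hz.
60 Hz mod fs = 10 Hz.
10 Hz ≤ fs/2 = 25 Hz, appears at 10 Hz.
216 Hz mod fs = 16 Hz.
16 Hz ≤ fs/2 = 25 Hz, appears at 16 Hz.
Distinct values: {6 Hz, 10 Hz, 16 Hz} → 3.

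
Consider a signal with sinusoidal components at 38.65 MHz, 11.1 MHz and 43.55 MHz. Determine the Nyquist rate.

87.1 MHz

Highest-frequency component: 43.55 MHz.
Nyquist rate = 2 × 43.55 MHz = 87.1 MHz.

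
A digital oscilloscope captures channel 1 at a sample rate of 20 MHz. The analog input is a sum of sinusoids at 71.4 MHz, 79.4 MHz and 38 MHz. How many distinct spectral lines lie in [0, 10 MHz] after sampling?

fs/2 = 10 MHz.
71.4 MHz mod fs = 11.4 MHz.
11.4 MHz > fs/2 = 10 MHz, folds to fs − 11.4 MHz = 8.6 MHz.
79.4 MHz mod fs = 19.4 MHz.
19.4 MHz > fs/2 = 10 MHz, folds to fs − 19.4 MHz = 0.6 MHz.
38 MHz mod fs = 18 MHz.
18 MHz > fs/2 = 10 MHz, folds to fs − 18 MHz = 2 MHz.
Distinct values: {0.6 MHz, 2 MHz, 8.6 MHz} → 3.

3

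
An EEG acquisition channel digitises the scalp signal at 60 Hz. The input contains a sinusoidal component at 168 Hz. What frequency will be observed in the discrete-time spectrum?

168 Hz mod fs = 48 Hz.
48 Hz > fs/2 = 30 Hz, folds to fs − 48 Hz = 12 Hz.

12 Hz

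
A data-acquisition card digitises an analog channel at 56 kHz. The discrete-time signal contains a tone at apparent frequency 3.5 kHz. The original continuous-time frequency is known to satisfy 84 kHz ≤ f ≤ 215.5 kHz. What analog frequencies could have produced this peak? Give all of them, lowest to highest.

Frequencies that alias to 3.5 kHz are k·fs ± 3.5 kHz for integer k ≥ 0.
k=0: 3.5 kHz.
k=1: 52.5 kHz, 59.5 kHz.
k=2: 108.5 kHz, 115.5 kHz.
k=3: 164.5 kHz, 171.5 kHz.
k=4: 220.5 kHz, 227.5 kHz.
Within [84 kHz, 215.5 kHz]: 108.5 kHz, 115.5 kHz, 164.5 kHz, 171.5 kHz.

108.5 kHz, 115.5 kHz, 164.5 kHz, 171.5 kHz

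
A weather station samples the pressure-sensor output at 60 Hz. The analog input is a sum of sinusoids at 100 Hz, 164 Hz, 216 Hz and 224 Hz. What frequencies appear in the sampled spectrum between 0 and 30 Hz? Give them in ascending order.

16 Hz, 20 Hz, 24 Hz

fs/2 = 30 Hz.
100 Hz mod fs = 40 Hz.
40 Hz > fs/2 = 30 Hz, folds to fs − 40 Hz = 20 Hz.
164 Hz mod fs = 44 Hz.
44 Hz > fs/2 = 30 Hz, folds to fs − 44 Hz = 16 Hz.
216 Hz mod fs = 36 Hz.
36 Hz > fs/2 = 30 Hz, folds to fs − 36 Hz = 24 Hz.
224 Hz mod fs = 44 Hz.
44 Hz > fs/2 = 30 Hz, folds to fs − 44 Hz = 16 Hz.
Distinct values: {16 Hz, 20 Hz, 24 Hz}.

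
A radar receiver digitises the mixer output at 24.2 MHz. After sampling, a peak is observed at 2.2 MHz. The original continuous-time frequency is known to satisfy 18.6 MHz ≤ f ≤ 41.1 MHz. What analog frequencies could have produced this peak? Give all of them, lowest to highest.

22 MHz, 26.4 MHz

Frequencies that alias to 2.2 MHz are k·fs ± 2.2 MHz for integer k ≥ 0.
k=0: 2.2 MHz.
k=1: 22 MHz, 26.4 MHz.
k=2: 46.2 MHz, 50.6 MHz.
Within [18.6 MHz, 41.1 MHz]: 22 MHz, 26.4 MHz.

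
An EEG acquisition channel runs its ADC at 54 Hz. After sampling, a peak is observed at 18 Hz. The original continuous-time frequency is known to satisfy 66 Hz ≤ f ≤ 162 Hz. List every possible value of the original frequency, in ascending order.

72 Hz, 90 Hz, 126 Hz, 144 Hz

Frequencies that alias to 18 Hz are k·fs ± 18 Hz for integer k ≥ 0.
k=0: 18 Hz.
k=1: 36 Hz, 72 Hz.
k=2: 90 Hz, 126 Hz.
k=3: 144 Hz, 180 Hz.
k=4: 198 Hz, 234 Hz.
Within [66 Hz, 162 Hz]: 72 Hz, 90 Hz, 126 Hz, 144 Hz.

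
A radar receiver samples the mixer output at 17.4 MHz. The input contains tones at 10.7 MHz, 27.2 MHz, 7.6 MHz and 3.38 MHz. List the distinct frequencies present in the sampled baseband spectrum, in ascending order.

fs/2 = 8.7 MHz.
10.7 MHz > fs/2 = 8.7 MHz, folds to fs − 10.7 MHz = 6.7 MHz.
27.2 MHz mod fs = 9.8 MHz.
9.8 MHz > fs/2 = 8.7 MHz, folds to fs − 9.8 MHz = 7.6 MHz.
7.6 MHz ≤ fs/2 = 8.7 MHz, passes unchanged.
3.38 MHz ≤ fs/2 = 8.7 MHz, passes unchanged.
Distinct values: {3.38 MHz, 6.7 MHz, 7.6 MHz}.

3.38 MHz, 6.7 MHz, 7.6 MHz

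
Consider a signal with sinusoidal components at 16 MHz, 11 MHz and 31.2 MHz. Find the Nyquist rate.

Highest-frequency component: 31.2 MHz.
Nyquist rate = 2 × 31.2 MHz = 62.4 MHz.

62.4 MHz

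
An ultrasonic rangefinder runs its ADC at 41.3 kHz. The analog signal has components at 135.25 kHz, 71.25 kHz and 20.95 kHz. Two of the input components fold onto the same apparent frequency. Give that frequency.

fs/2 = 20.65 kHz.
135.25 kHz mod fs = 11.35 kHz.
11.35 kHz ≤ fs/2 = 20.65 kHz, appears at 11.35 kHz.
71.25 kHz mod fs = 29.95 kHz.
29.95 kHz > fs/2 = 20.65 kHz, folds to fs − 29.95 kHz = 11.35 kHz.
20.95 kHz > fs/2 = 20.65 kHz, folds to fs − 20.95 kHz = 20.35 kHz.
71.25 kHz and 135.25 kHz both map to 11.35 kHz.

11.35 kHz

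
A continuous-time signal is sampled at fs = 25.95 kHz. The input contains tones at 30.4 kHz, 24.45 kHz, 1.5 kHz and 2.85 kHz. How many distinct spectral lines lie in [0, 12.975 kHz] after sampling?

fs/2 = 12.975 kHz.
30.4 kHz mod fs = 4.45 kHz.
4.45 kHz ≤ fs/2 = 12.975 kHz, appears at 4.45 kHz.
24.45 kHz > fs/2 = 12.975 kHz, folds to fs − 24.45 kHz = 1.5 kHz.
1.5 kHz ≤ fs/2 = 12.975 kHz, passes unchanged.
2.85 kHz ≤ fs/2 = 12.975 kHz, passes unchanged.
Distinct values: {1.5 kHz, 2.85 kHz, 4.45 kHz} → 3.

3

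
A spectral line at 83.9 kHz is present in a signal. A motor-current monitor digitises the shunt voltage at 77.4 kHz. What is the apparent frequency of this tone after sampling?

83.9 kHz mod fs = 6.5 kHz.
6.5 kHz ≤ fs/2 = 38.7 kHz, appears at 6.5 kHz.

6.5 kHz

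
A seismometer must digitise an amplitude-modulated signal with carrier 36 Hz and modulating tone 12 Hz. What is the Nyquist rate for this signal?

96 Hz

AM sidebands sit at fc ± fm = 24 Hz and 48 Hz.
Highest-frequency component: 48 Hz.
Nyquist rate = 2 × 48 Hz = 96 Hz.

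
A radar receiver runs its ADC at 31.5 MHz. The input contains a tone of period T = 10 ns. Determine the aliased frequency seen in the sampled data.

5.5 MHz

T = 10 ns → f = 1/T = 100 MHz.
100 MHz mod fs = 5.5 MHz.
5.5 MHz ≤ fs/2 = 15.75 MHz, appears at 5.5 MHz.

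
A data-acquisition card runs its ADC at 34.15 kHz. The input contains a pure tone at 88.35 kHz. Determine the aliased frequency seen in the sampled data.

14.1 kHz

88.35 kHz mod fs = 20.05 kHz.
20.05 kHz > fs/2 = 17.075 kHz, folds to fs − 20.05 kHz = 14.1 kHz.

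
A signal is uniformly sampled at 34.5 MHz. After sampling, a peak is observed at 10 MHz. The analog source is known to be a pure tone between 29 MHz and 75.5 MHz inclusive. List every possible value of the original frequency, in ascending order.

44.5 MHz, 59 MHz

Frequencies that alias to 10 MHz are k·fs ± 10 MHz for integer k ≥ 0.
k=0: 10 MHz.
k=1: 24.5 MHz, 44.5 MHz.
k=2: 59 MHz, 79 MHz.
k=3: 93.5 MHz, 113.5 MHz.
Within [29 MHz, 75.5 MHz]: 44.5 MHz, 59 MHz.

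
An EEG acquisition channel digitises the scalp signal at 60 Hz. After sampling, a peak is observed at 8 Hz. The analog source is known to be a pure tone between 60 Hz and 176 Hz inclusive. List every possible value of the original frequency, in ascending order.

Frequencies that alias to 8 Hz are k·fs ± 8 Hz for integer k ≥ 0.
k=0: 8 Hz.
k=1: 52 Hz, 68 Hz.
k=2: 112 Hz, 128 Hz.
k=3: 172 Hz, 188 Hz.
k=4: 232 Hz, 248 Hz.
Within [60 Hz, 176 Hz]: 68 Hz, 112 Hz, 128 Hz, 172 Hz.

68 Hz, 112 Hz, 128 Hz, 172 Hz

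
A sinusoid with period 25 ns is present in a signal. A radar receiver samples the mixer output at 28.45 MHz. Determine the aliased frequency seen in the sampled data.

11.55 MHz

T = 25 ns → f = 1/T = 40 MHz.
40 MHz mod fs = 11.55 MHz.
11.55 MHz ≤ fs/2 = 14.225 MHz, appears at 11.55 MHz.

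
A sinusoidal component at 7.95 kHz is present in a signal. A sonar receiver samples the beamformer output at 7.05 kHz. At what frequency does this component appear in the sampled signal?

0.9 kHz

7.95 kHz mod fs = 0.9 kHz.
0.9 kHz ≤ fs/2 = 3.525 kHz, appears at 0.9 kHz.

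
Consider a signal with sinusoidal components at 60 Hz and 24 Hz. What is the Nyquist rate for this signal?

120 Hz

Highest-frequency component: 60 Hz.
Nyquist rate = 2 × 60 Hz = 120 Hz.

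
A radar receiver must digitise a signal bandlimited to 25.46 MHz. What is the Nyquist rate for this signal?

50.92 MHz

Nyquist rate = 2 × 25.46 MHz = 50.92 MHz.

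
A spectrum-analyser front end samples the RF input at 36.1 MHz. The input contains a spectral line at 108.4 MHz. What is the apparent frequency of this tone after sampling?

0.1 MHz

108.4 MHz mod fs = 0.1 MHz.
0.1 MHz ≤ fs/2 = 18.05 MHz, appears at 0.1 MHz.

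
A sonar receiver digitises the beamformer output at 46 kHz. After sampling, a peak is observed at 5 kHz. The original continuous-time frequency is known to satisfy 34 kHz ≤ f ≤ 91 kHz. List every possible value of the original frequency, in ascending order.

41 kHz, 51 kHz, 87 kHz

Frequencies that alias to 5 kHz are k·fs ± 5 kHz for integer k ≥ 0.
k=0: 5 kHz.
k=1: 41 kHz, 51 kHz.
k=2: 87 kHz, 97 kHz.
k=3: 133 kHz, 143 kHz.
Within [34 kHz, 91 kHz]: 41 kHz, 51 kHz, 87 kHz.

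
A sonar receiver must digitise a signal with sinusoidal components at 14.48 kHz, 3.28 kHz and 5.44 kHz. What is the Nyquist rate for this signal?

Highest-frequency component: 14.48 kHz.
Nyquist rate = 2 × 14.48 kHz = 28.96 kHz.

28.96 kHz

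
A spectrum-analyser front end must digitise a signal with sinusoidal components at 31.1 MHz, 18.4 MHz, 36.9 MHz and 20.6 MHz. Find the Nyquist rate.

Highest-frequency component: 36.9 MHz.
Nyquist rate = 2 × 36.9 MHz = 73.8 MHz.

73.8 MHz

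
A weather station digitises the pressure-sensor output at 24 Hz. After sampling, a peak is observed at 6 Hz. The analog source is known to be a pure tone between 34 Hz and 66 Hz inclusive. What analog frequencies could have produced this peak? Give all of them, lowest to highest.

42 Hz, 54 Hz, 66 Hz

Frequencies that alias to 6 Hz are k·fs ± 6 Hz for integer k ≥ 0.
k=0: 6 Hz.
k=1: 18 Hz, 30 Hz.
k=2: 42 Hz, 54 Hz.
k=3: 66 Hz, 78 Hz.
k=4: 90 Hz, 102 Hz.
Within [34 Hz, 66 Hz]: 42 Hz, 54 Hz, 66 Hz.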